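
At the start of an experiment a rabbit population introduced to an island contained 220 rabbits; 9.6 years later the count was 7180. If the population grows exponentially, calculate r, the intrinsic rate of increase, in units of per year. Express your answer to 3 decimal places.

0.363 per year

From N(t) = N₀·e^(rt): e^(r·9.6) = 7180/220 = 32.636.
r·9.6 = ln(32.636) = 3.4854, so r = 3.4854/9.6 = 0.36307.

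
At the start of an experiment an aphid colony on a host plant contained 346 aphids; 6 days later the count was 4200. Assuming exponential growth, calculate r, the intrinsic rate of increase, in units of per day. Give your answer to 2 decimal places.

0.42 per day

From N(t) = N₀·e^(rt): e^(r·6) = 4200/346 = 12.139.
r·6 = ln(12.139) = 2.4964, so r = 2.4964/6 = 0.41607.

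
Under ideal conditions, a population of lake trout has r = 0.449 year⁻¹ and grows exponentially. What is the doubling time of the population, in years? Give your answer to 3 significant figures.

Doubling time t_d = ln(2)/r = 0.6931/0.449 = 1.5438.

1.54 years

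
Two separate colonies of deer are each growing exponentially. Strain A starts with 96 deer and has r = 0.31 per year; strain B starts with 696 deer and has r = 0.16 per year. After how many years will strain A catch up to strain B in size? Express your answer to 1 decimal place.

Set 96·e^(0.31t) = 696·e^(0.16t).
e^((0.31 − 0.16)t) = 696/96 → e^(0.15·t) = 7.25.
0.15·t = ln(7.25) = 1.981, so t = 1.981/0.15 = 13.207.

13.2 years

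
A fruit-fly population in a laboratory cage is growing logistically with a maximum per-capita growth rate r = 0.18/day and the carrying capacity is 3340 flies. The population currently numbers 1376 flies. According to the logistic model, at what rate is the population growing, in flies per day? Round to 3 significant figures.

146 flies per day

dN/dt = rN(1 − N/K) = 0.18 × 1376 × (1 − 1376/3340).
1 − 1376/3340 = 0.58802; dN/dt = 0.18 × 1376 × 0.58802 = 145.64.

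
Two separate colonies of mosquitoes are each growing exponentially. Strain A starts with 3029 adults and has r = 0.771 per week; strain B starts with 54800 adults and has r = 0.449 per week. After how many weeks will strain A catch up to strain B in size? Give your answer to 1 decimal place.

Set 3029·e^(0.771t) = 54800·e^(0.449t).
e^((0.771 − 0.449)t) = 54800/3029 → e^(0.322·t) = 18.092.
0.322·t = ln(18.092) = 2.8955, so t = 2.8955/0.322 = 8.9921.

9.0 weeks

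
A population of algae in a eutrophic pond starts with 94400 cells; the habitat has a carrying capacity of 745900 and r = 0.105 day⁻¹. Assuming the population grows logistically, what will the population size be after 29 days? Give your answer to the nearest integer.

A = (K − N₀)/N₀ = (745900 − 94400)/94400 = 6.9015.
N(t) = K/(1 + A·e^(−rt)) = 745900/(1 + 6.9015×e^(−0.105×29)).
e^(−3.045) = 0.047596; denominator = 1 + 6.9015×0.047596 = 1.3285.
N = 745900/1.3285 = 561467.

561467 cells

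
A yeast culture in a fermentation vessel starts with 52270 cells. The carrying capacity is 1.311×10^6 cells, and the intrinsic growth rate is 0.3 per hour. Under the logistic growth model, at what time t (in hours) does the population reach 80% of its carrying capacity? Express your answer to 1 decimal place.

A = (K − N₀)/N₀ = (1.311×10^6 − 52270)/52270 = 24.081.
Solve 1.311×10^6/(1 + 24.081·e^(−0.3t)) = 1.0488×10^6: 1 + 24.081·e^(−0.3t) = 1.25, so e^(−0.3t) = 0.0103815.
−0.3·t = ln(0.0103815) = -4.5677, so t = 4.5677/0.3 = 15.226.

15.2 hours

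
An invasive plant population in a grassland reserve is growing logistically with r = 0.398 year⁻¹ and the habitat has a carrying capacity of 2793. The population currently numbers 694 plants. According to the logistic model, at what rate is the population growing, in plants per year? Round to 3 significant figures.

208 plants per year

dN/dt = rN(1 − N/K) = 0.398 × 694 × (1 − 694/2793).
1 − 694/2793 = 0.75152; dN/dt = 0.398 × 694 × 0.75152 = 207.58.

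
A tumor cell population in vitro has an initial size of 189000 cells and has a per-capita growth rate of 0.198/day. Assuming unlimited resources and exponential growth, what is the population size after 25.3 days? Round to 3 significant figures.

28300000 cells

N(t) = N₀·e^(rt) = 189000 × e^(0.198×25.3) = 189000 × e^5.009.
e^5.009 ≈ 149.81, so N ≈ 189000 × 149.81 = 2.8315×10^7.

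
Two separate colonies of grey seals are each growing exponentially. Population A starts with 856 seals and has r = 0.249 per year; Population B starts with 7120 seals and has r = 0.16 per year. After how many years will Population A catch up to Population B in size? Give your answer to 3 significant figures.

23.8 years

Set 856·e^(0.249t) = 7120·e^(0.16t).
e^((0.249 − 0.16)t) = 7120/856 → e^(0.089·t) = 8.3178.
0.089·t = ln(8.3178) = 2.1184, so t = 2.1184/0.089 = 23.802.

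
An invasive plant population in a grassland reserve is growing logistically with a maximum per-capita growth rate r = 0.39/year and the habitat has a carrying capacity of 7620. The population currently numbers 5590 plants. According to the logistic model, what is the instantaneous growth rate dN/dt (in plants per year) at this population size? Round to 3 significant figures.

dN/dt = rN(1 − N/K) = 0.39 × 5590 × (1 − 5590/7620).
1 − 5590/7620 = 0.2664; dN/dt = 0.39 × 5590 × 0.2664 = 580.79.

581 plants per year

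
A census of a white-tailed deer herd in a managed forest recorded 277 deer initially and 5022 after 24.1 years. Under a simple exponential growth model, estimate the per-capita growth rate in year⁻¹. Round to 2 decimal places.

From N(t) = N₀·e^(rt): e^(r·24.1) = 5022/277 = 18.13.
r·24.1 = ln(18.13) = 2.8976, so r = 2.8976/24.1 = 0.12023.

0.12 per year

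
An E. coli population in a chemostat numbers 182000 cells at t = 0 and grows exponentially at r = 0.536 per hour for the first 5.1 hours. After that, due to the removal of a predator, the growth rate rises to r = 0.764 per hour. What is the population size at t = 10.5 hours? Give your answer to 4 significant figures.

Phase 1: N(5.1) = 182000·e^(0.536×5.1) = 182000·e^2.734 = 2.80065×10^6.
Phase 2 runs for 10.5 − 5.1 = 5.4 hours at r = 0.764.
N(10.5) = 2.80065×10^6·e^(0.764×5.4) = 2.80065×10^6·e^4.126 = 1.733741×10^8.

173400000 cells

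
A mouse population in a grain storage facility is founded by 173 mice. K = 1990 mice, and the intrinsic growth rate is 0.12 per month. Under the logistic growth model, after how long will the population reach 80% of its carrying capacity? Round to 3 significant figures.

A = (K − N₀)/N₀ = (1990 − 173)/173 = 10.503.
Solve 1990/(1 + 10.503·e^(−0.12t)) = 1592: 1 + 10.503·e^(−0.12t) = 1.25, so e^(−0.12t) = 0.023803.
−0.12·t = ln(0.023803) = -3.7379, so t = 3.7379/0.12 = 31.15.

31.1 months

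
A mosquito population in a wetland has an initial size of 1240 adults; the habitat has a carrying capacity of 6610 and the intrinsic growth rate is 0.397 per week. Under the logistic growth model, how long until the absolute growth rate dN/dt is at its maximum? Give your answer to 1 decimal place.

Logistic growth is fastest at N = K/2 = 3305.
A = (K − N₀)/N₀ = 4.3306. Set K/(1 + A·e^(−rt)) = K/2 → A·e^(−rt) = 1.
e^(−0.397t) = 1/4.3306 = 0.230912, so t = ln(4.3306)/0.397 = 1.4657/0.397 = 3.692.

3.7 weeks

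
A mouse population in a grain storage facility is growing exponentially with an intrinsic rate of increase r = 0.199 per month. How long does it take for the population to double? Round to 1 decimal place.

Doubling time t_d = ln(2)/r = 0.6931/0.199 = 3.4832.

3.5 months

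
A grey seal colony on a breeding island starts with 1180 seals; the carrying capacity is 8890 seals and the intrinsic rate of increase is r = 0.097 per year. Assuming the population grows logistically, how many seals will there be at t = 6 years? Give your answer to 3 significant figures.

A = (K − N₀)/N₀ = (8890 − 1180)/1180 = 6.5339.
N(t) = K/(1 + A·e^(−rt)) = 8890/(1 + 6.5339×e^(−0.097×6)).
e^(−0.582) = 0.55878; denominator = 1 + 6.5339×0.55878 = 4.651.
N = 8890/4.651 = 1911.41.

1910 seals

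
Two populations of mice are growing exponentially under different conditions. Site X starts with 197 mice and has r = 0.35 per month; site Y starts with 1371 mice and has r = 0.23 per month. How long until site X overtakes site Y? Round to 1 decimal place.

16.2 months

Set 197·e^(0.35t) = 1371·e^(0.23t).
e^((0.35 − 0.23)t) = 1371/197 → e^(0.12·t) = 6.9594.
0.12·t = ln(6.9594) = 1.9401, so t = 1.9401/0.12 = 16.167.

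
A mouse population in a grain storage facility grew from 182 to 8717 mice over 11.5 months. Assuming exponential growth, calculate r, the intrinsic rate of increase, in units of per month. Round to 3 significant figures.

From N(t) = N₀·e^(rt): e^(r·11.5) = 8717/182 = 47.896.
r·11.5 = ln(47.896) = 3.869, so r = 3.869/11.5 = 0.33644.

0.336 per month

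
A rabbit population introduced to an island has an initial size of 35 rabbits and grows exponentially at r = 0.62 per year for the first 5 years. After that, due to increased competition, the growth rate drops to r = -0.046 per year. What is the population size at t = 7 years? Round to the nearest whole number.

709 rabbits

Phase 1: N(5) = 35·e^(0.62×5) = 35·e^3.1 = 776.928.
Phase 2 runs for 7 − 5 = 2 years at r = -0.046.
N(7) = 776.928·e^(-0.046×2) = 776.928·e^-0.092 = 708.64.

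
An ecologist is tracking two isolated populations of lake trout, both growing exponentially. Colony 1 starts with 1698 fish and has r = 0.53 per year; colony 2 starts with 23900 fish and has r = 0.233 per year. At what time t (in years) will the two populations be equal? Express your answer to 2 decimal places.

8.90 years

Set 1698·e^(0.53t) = 23900·e^(0.233t).
e^((0.53 − 0.233)t) = 23900/1698 → e^(0.297·t) = 14.075.
0.297·t = ln(14.075) = 2.6444, so t = 2.6444/0.297 = 8.9038.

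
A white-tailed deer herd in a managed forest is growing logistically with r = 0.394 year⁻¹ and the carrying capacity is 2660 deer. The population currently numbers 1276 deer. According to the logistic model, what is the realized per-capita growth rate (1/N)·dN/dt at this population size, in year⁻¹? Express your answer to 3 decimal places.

(1/N)·dN/dt = r(1 − N/K) = 0.394 × (1 − 1276/2660).
= 0.394 × 0.5203 = 0.205.

0.205 per year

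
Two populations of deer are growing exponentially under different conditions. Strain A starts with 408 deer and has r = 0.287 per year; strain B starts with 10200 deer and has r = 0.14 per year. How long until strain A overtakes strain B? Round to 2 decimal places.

Set 408·e^(0.287t) = 10200·e^(0.14t).
e^((0.287 − 0.14)t) = 10200/408 → e^(0.147·t) = 25.
0.147·t = ln(25) = 3.2189, so t = 3.2189/0.147 = 21.897.

21.90 years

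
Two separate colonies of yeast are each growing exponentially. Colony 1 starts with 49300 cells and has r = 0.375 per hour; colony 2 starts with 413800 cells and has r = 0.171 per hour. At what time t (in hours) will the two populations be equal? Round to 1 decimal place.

10.4 hours

Set 49300·e^(0.375t) = 413800·e^(0.171t).
e^((0.375 − 0.171)t) = 413800/49300 → e^(0.204·t) = 8.3935.
0.204·t = ln(8.3935) = 2.1275, so t = 2.1275/0.204 = 10.429.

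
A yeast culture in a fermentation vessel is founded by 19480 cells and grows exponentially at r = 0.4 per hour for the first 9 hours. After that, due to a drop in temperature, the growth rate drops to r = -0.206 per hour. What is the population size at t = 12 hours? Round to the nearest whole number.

Phase 1: N(9) = 19480·e^(0.4×9) = 19480·e^3.6 = 712934.
Phase 2 runs for 12 − 9 = 3 hours at r = -0.206.
N(12) = 712934·e^(-0.206×3) = 712934·e^-0.618 = 384286.

384286 cells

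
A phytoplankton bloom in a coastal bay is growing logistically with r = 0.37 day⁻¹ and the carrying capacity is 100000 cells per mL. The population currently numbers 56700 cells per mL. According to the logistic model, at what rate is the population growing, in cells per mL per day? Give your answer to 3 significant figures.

9080 cells per mL per day

dN/dt = rN(1 − N/K) = 0.37 × 56700 × (1 − 56700/100000).
1 − 56700/100000 = 0.433; dN/dt = 0.37 × 56700 × 0.433 = 9083.9.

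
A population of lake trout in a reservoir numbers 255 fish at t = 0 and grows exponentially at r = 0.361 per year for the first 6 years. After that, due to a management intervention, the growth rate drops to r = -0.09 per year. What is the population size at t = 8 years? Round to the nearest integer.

Phase 1: N(6) = 255·e^(0.361×6) = 255·e^2.166 = 2224.45.
Phase 2 runs for 8 − 6 = 2 years at r = -0.09.
N(8) = 2224.45·e^(-0.09×2) = 2224.45·e^-0.18 = 1858.01.

1858 fish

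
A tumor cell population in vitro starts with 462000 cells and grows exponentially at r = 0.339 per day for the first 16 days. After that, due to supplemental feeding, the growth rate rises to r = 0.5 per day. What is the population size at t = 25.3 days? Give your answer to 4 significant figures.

10960000000 cells

Phase 1: N(16) = 462000·e^(0.339×16) = 462000·e^5.424 = 1.047744×10^8.
Phase 2 runs for 25.3 − 16 = 9.3 days at r = 0.5.
N(25.3) = 1.047744×10^8·e^(0.5×9.3) = 1.047744×10^8·e^4.65 = 1.095783×10^10.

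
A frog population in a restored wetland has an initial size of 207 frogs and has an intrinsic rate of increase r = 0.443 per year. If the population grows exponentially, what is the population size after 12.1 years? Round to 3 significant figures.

N(t) = N₀·e^(rt) = 207 × e^(0.443×12.1) = 207 × e^5.36.
e^5.36 ≈ 212.79, so N ≈ 207 × 212.79 = 44047.3.

44000 frogs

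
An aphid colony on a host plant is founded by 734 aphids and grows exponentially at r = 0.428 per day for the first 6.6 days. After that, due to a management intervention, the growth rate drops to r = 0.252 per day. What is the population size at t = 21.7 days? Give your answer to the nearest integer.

555992 aphids

Phase 1: N(6.6) = 734·e^(0.428×6.6) = 734·e^2.825 = 12373.5.
Phase 2 runs for 21.7 − 6.6 = 15.1 days at r = 0.252.
N(21.7) = 12373.5·e^(0.252×15.1) = 12373.5·e^3.805 = 555992.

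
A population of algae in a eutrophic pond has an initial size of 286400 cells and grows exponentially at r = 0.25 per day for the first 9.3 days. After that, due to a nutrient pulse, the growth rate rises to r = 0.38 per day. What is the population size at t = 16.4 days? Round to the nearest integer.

Phase 1: N(9.3) = 286400·e^(0.25×9.3) = 286400·e^2.325 = 2.928921×10^6.
Phase 2 runs for 16.4 − 9.3 = 7.1 days at r = 0.38.
N(16.4) = 2.928921×10^6·e^(0.38×7.1) = 2.928921×10^6·e^2.698 = 4.349449×10^7.

43494485 cells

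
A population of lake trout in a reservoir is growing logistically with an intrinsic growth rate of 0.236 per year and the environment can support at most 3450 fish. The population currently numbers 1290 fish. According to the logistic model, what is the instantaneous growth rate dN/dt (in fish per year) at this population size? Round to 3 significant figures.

dN/dt = rN(1 − N/K) = 0.236 × 1290 × (1 − 1290/3450).
1 − 1290/3450 = 0.62609; dN/dt = 0.236 × 1290 × 0.62609 = 190.61.

191 fish per year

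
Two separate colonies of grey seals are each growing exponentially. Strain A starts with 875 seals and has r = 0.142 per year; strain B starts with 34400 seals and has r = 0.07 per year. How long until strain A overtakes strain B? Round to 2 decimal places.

50.99 years

Set 875·e^(0.142t) = 34400·e^(0.07t).
e^((0.142 − 0.07)t) = 34400/875 → e^(0.072·t) = 39.314.
0.072·t = ln(39.314) = 3.6716, so t = 3.6716/0.072 = 50.994.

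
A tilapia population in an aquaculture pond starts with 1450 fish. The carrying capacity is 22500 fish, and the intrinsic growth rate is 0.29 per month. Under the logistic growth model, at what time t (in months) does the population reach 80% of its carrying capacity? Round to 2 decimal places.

14.01 months

A = (K − N₀)/N₀ = (22500 − 1450)/1450 = 14.517.
Solve 22500/(1 + 14.517·e^(−0.29t)) = 18000: 1 + 14.517·e^(−0.29t) = 1.25, so e^(−0.29t) = 0.0172209.
−0.29·t = ln(0.0172209) = -4.0616, so t = 4.0616/0.29 = 14.006.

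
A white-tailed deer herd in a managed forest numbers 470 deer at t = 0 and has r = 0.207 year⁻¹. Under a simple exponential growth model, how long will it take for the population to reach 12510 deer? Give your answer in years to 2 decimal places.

15.85 years

Set N₀·e^(rt) = 12510: e^(0.207·t) = 12510/470 = 26.617.
0.207·t = ln(26.617) = 3.2816, so t = 3.2816/0.207 = 15.853.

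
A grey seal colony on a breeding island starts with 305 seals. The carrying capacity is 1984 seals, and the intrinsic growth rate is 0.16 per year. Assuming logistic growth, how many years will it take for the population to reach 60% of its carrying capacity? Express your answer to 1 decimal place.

13.2 years

A = (K − N₀)/N₀ = (1984 − 305)/305 = 5.5049.
Solve 1984/(1 + 5.5049·e^(−0.16t)) = 1190.4: 1 + 5.5049·e^(−0.16t) = 1.6667, so e^(−0.16t) = 0.121104.
−0.16·t = ln(0.121104) = -2.1111, so t = 2.1111/0.16 = 13.194.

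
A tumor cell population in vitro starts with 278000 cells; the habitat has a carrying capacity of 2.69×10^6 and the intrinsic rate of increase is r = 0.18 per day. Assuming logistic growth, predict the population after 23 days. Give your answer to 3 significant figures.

2360000 cells

A = (K − N₀)/N₀ = (2.69×10^6 − 278000)/278000 = 8.6763.
N(t) = K/(1 + A·e^(−rt)) = 2.69×10^6/(1 + 8.6763×e^(−0.18×23)).
e^(−4.14) = 0.015923; denominator = 1 + 8.6763×0.015923 = 1.1382.
N = 2.69×10^6/1.1382 = 2.363483×10^6.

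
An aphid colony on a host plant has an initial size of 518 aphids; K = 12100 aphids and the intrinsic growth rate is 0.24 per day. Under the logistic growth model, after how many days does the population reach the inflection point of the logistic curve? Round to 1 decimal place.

12.9 days

Logistic growth is fastest at N = K/2 = 6050.
A = (K − N₀)/N₀ = 22.359. Set K/(1 + A·e^(−rt)) = K/2 → A·e^(−rt) = 1.
e^(−0.24t) = 1/22.359 = 0.0447246, so t = ln(22.359)/0.24 = 3.1072/0.24 = 12.947.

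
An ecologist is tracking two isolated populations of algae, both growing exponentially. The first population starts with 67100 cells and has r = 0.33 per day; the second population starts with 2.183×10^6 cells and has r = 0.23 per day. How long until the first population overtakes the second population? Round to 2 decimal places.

34.82 days

Set 67100·e^(0.33t) = 2.183×10^6·e^(0.23t).
e^((0.33 − 0.23)t) = 2.183×10^6/67100 → e^(0.1·t) = 32.534.
0.1·t = ln(32.534) = 3.4823, so t = 3.4823/0.1 = 34.823.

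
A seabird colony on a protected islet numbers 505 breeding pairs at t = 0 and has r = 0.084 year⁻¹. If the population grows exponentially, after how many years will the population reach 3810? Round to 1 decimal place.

Set N₀·e^(rt) = 3810: e^(0.084·t) = 3810/505 = 7.5446.
0.084·t = ln(7.5446) = 2.0208, so t = 2.0208/0.084 = 24.057.

24.1 years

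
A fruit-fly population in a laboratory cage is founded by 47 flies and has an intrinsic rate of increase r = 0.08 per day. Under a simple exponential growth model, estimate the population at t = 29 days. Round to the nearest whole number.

478 flies

N(t) = N₀·e^(rt) = 47 × e^(0.08×29) = 47 × e^2.32.
e^2.32 ≈ 10.176, so N ≈ 47 × 10.176 = 478.257.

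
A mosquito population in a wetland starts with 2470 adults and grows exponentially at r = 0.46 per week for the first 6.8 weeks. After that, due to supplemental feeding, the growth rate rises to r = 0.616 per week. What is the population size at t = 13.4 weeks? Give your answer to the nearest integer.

Phase 1: N(6.8) = 2470·e^(0.46×6.8) = 2470·e^3.128 = 56385.8.
Phase 2 runs for 13.4 − 6.8 = 6.6 weeks at r = 0.616.
N(13.4) = 56385.8·e^(0.616×6.6) = 56385.8·e^4.066 = 3.287288×10^6.

3287288 adults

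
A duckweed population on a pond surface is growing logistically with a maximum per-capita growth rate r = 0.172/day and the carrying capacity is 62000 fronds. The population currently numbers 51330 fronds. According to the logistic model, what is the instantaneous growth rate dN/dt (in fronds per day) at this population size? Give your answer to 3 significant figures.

dN/dt = rN(1 − N/K) = 0.172 × 51330 × (1 − 51330/62000).
1 − 51330/62000 = 0.1721; dN/dt = 0.172 × 51330 × 0.1721 = 1519.4.

1520 fronds per day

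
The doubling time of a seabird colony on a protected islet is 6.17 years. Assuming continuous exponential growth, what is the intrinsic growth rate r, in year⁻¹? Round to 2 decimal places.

0.11 per year

r = ln(2)/t_d = 0.6931/6.17 = 0.11234.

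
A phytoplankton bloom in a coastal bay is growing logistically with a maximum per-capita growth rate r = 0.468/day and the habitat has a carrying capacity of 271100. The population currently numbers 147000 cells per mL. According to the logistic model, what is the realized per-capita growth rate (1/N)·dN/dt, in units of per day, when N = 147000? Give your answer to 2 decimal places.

(1/N)·dN/dt = r(1 − N/K) = 0.468 × (1 − 147000/271100).
= 0.468 × 0.45776 = 0.21423.

0.21 per day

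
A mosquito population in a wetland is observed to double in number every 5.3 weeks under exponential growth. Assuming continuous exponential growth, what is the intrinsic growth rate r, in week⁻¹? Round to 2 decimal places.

0.13 per week

r = ln(2)/t_d = 0.6931/5.3 = 0.13078.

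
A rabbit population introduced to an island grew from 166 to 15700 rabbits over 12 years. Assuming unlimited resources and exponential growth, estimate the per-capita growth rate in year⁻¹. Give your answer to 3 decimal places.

0.379 per year

From N(t) = N₀·e^(rt): e^(r·12) = 15700/166 = 94.578.
r·12 = ln(94.578) = 4.5494, so r = 4.5494/12 = 0.37912.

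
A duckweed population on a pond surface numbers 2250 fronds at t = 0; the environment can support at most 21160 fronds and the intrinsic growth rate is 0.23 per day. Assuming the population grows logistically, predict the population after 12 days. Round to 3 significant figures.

13800 fronds

A = (K − N₀)/N₀ = (21160 − 2250)/2250 = 8.4044.
N(t) = K/(1 + A·e^(−rt)) = 21160/(1 + 8.4044×e^(−0.23×12)).
e^(−2.76) = 0.063292; denominator = 1 + 8.4044×0.063292 = 1.5319.
N = 21160/1.5319 = 13812.6.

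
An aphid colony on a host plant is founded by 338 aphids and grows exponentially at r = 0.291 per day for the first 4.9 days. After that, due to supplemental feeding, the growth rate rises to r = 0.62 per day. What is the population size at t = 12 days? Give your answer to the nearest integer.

Phase 1: N(4.9) = 338·e^(0.291×4.9) = 338·e^1.426 = 1406.62.
Phase 2 runs for 12 − 4.9 = 7.1 days at r = 0.62.
N(12) = 1406.62·e^(0.62×7.1) = 1406.62·e^4.402 = 114800.

114800 aphids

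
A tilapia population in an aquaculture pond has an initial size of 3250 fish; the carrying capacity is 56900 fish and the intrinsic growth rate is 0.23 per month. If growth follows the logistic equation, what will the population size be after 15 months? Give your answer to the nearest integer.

37335 fish

A = (K − N₀)/N₀ = (56900 − 3250)/3250 = 16.508.
N(t) = K/(1 + A·e^(−rt)) = 56900/(1 + 16.508×e^(−0.23×15)).
e^(−3.45) = 0.031746; denominator = 1 + 16.508×0.031746 = 1.524.
N = 56900/1.524 = 37334.8.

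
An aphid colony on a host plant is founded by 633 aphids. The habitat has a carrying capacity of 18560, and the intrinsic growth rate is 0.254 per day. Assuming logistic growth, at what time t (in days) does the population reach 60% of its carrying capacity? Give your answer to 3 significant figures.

A = (K − N₀)/N₀ = (18560 − 633)/633 = 28.321.
Solve 18560/(1 + 28.321·e^(−0.254t)) = 11136: 1 + 28.321·e^(−0.254t) = 1.6667, so e^(−0.254t) = 0.0235399.
−0.254·t = ln(0.0235399) = -3.7491, so t = 3.7491/0.254 = 14.76.

14.8 days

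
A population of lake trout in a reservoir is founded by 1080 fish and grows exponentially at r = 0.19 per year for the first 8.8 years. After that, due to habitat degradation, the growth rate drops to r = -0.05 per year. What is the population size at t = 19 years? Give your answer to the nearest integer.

Phase 1: N(8.8) = 1080·e^(0.19×8.8) = 1080·e^1.672 = 5748.63.
Phase 2 runs for 19 − 8.8 = 10.2 years at r = -0.05.
N(19) = 5748.63·e^(-0.05×10.2) = 5748.63·e^-0.51 = 3452.03.

3452 fish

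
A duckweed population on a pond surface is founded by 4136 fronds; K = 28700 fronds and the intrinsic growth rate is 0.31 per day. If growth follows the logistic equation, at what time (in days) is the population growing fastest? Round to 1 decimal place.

Logistic growth is fastest at N = K/2 = 14350.
A = (K − N₀)/N₀ = 5.9391. Set K/(1 + A·e^(−rt)) = K/2 → A·e^(−rt) = 1.
e^(−0.31t) = 1/5.9391 = 0.168376, so t = ln(5.9391)/0.31 = 1.7816/0.31 = 5.7469.

5.7 days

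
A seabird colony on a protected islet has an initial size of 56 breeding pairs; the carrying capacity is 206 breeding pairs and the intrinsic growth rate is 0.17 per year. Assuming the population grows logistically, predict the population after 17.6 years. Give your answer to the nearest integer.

A = (K − N₀)/N₀ = (206 − 56)/56 = 2.6786.
N(t) = K/(1 + A·e^(−rt)) = 206/(1 + 2.6786×e^(−0.17×17.6)).
e^(−2.992) = 0.050187; denominator = 1 + 2.6786×0.050187 = 1.1344.
N = 206/1.1344 = 181.589.

182 breeding pairs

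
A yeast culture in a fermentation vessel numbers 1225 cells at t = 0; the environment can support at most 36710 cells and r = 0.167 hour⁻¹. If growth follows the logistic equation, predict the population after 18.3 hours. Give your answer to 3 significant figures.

15500 cells

A = (K − N₀)/N₀ = (36710 − 1225)/1225 = 28.967.
N(t) = K/(1 + A·e^(−rt)) = 36710/(1 + 28.967×e^(−0.167×18.3)).
e^(−3.056) = 0.047071; denominator = 1 + 28.967×0.047071 = 2.3635.
N = 36710/2.3635 = 15531.9.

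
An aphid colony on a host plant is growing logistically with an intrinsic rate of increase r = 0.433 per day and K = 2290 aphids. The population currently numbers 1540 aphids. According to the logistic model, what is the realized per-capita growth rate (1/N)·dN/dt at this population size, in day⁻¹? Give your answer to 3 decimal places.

0.142 per day

(1/N)·dN/dt = r(1 − N/K) = 0.433 × (1 − 1540/2290).
= 0.433 × 0.32751 = 0.14181.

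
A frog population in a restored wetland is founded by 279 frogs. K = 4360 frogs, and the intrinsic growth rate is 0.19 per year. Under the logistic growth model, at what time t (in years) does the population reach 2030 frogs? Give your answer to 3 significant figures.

13.4 years

A = (K − N₀)/N₀ = (4360 − 279)/279 = 14.627.
Solve 4360/(1 + 14.627·e^(−0.19t)) = 2030: 1 + 14.627·e^(−0.19t) = 2.1478, so e^(−0.19t) = 0.0784689.
−0.19·t = ln(0.0784689) = -2.5451, so t = 2.5451/0.19 = 13.395.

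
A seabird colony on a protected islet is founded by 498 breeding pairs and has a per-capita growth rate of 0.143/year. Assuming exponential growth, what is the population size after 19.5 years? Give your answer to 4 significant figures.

8096 breeding pairs

N(t) = N₀·e^(rt) = 498 × e^(0.143×19.5) = 498 × e^2.788.
e^2.788 ≈ 16.257, so N ≈ 498 × 16.257 = 8095.8.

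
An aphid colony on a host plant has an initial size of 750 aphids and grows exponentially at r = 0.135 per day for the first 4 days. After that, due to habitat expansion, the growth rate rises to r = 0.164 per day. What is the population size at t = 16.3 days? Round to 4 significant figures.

Phase 1: N(4) = 750·e^(0.135×4) = 750·e^0.54 = 1287.01.
Phase 2 runs for 16.3 − 4 = 12.3 days at r = 0.164.
N(16.3) = 1287.01·e^(0.164×12.3) = 1287.01·e^2.017 = 9674.74.

9675 aphids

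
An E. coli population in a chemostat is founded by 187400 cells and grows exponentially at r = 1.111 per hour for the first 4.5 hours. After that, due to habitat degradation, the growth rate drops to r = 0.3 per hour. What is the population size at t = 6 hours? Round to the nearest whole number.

Phase 1: N(4.5) = 187400·e^(1.111×4.5) = 187400·e^5 = 2.779872×10^7.
Phase 2 runs for 6 − 4.5 = 1.5 hours at r = 0.3.
N(6) = 2.779872×10^7·e^(0.3×1.5) = 2.779872×10^7·e^0.45 = 4.359708×10^7.

43597076 cells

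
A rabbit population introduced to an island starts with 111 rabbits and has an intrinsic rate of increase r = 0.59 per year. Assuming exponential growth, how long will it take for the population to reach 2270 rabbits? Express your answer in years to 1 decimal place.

Set N₀·e^(rt) = 2270: e^(0.59·t) = 2270/111 = 20.45.
0.59·t = ln(20.45) = 3.018, so t = 3.018/0.59 = 5.1153.

5.1 years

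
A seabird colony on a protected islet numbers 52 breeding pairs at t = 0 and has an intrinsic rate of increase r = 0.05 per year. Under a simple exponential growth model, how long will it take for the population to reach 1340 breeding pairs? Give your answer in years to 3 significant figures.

65.0 years

Set N₀·e^(rt) = 1340: e^(0.05·t) = 1340/52 = 25.769.
0.05·t = ln(25.769) = 3.2492, so t = 3.2492/0.05 = 64.984.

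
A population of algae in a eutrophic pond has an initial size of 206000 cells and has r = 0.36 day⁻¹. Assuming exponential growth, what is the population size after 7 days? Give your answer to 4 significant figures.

N(t) = N₀·e^(rt) = 206000 × e^(0.36×7) = 206000 × e^2.52.
e^2.52 ≈ 12.429, so N ≈ 206000 × 12.429 = 2.560291×10^6.

2560000 cells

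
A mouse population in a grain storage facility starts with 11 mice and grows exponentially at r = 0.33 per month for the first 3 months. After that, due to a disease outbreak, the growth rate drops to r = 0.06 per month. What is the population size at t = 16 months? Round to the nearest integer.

Phase 1: N(3) = 11·e^(0.33×3) = 11·e^0.99 = 29.6036.
Phase 2 runs for 16 − 3 = 13 months at r = 0.06.
N(16) = 29.6036·e^(0.06×13) = 29.6036·e^0.78 = 64.5794.

65 mice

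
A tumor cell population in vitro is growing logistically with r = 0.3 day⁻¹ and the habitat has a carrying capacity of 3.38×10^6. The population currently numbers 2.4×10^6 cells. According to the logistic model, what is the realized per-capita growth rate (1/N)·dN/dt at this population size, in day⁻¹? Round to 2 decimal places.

0.09 per day

(1/N)·dN/dt = r(1 − N/K) = 0.3 × (1 − 2.4×10^6/3.38×10^6).
= 0.3 × 0.28994 = 0.086982.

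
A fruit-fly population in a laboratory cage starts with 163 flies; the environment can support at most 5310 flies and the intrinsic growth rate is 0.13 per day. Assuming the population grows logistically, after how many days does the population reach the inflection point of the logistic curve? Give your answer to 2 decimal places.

Logistic growth is fastest at N = K/2 = 2655.
A = (K − N₀)/N₀ = 31.577. Set K/(1 + A·e^(−rt)) = K/2 → A·e^(−rt) = 1.
e^(−0.13t) = 1/31.577 = 0.0316689, so t = ln(31.577)/0.13 = 3.4524/0.13 = 26.557.

26.56 days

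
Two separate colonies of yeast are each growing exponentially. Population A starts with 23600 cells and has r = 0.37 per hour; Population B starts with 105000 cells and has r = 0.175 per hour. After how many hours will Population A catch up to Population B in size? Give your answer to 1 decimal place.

Set 23600·e^(0.37t) = 105000·e^(0.175t).
e^((0.37 − 0.175)t) = 105000/23600 → e^(0.195·t) = 4.4492.
0.195·t = ln(4.4492) = 1.4927, so t = 1.4927/0.195 = 7.6549.

7.7 hours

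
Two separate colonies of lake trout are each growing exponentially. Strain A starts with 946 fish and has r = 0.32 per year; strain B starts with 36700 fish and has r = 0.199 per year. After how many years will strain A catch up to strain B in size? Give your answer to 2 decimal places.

30.23 years

Set 946·e^(0.32t) = 36700·e^(0.199t).
e^((0.32 − 0.199)t) = 36700/946 → e^(0.121·t) = 38.795.
0.121·t = ln(38.795) = 3.6583, so t = 3.6583/0.121 = 30.234.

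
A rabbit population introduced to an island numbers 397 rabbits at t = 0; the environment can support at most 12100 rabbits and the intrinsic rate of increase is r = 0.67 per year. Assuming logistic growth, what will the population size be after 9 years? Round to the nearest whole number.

11299 rabbits

A = (K − N₀)/N₀ = (12100 − 397)/397 = 29.479.
N(t) = K/(1 + A·e^(−rt)) = 12100/(1 + 29.479×e^(−0.67×9)).
e^(−6.03) = 0.0024055; denominator = 1 + 29.479×0.0024055 = 1.0709.
N = 12100/1.0709 = 11298.8.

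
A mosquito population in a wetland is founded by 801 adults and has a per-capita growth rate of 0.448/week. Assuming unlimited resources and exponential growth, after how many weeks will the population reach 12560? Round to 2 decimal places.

6.14 weeks

Set N₀·e^(rt) = 12560: e^(0.448·t) = 12560/801 = 15.68.
0.448·t = ln(15.68) = 2.7524, so t = 2.7524/0.448 = 6.1438.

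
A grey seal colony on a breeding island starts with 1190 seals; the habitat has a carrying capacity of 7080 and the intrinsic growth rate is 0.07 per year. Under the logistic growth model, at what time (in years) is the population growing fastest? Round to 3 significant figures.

22.8 years

Logistic growth is fastest at N = K/2 = 3540.
A = (K − N₀)/N₀ = 4.9496. Set K/(1 + A·e^(−rt)) = K/2 → A·e^(−rt) = 1.
e^(−0.07t) = 1/4.9496 = 0.202037, so t = ln(4.9496)/0.07 = 1.5993/0.07 = 22.847.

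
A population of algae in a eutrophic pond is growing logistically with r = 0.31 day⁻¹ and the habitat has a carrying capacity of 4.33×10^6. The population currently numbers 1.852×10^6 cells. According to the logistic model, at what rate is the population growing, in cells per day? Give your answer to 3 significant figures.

dN/dt = rN(1 − N/K) = 0.31 × 1.852×10^6 × (1 − 1.852×10^6/4.33×10^6).
1 − 1.852×10^6/4.33×10^6 = 0.57229; dN/dt = 0.31 × 1.852×10^6 × 0.57229 = 3.28561×10^5.

329000 cells per day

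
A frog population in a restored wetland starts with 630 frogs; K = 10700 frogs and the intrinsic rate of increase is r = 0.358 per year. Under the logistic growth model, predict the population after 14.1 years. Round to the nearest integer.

A = (K − N₀)/N₀ = (10700 − 630)/630 = 15.984.
N(t) = K/(1 + A·e^(−rt)) = 10700/(1 + 15.984×e^(−0.358×14.1)).
e^(−5.048) = 0.0064234; denominator = 1 + 15.984×0.0064234 = 1.1027.
N = 10700/1.1027 = 9703.69.

9704 frogs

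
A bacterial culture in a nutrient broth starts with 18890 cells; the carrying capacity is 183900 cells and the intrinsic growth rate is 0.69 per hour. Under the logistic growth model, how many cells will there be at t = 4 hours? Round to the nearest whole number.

118426 cells

A = (K − N₀)/N₀ = (183900 − 18890)/18890 = 8.7353.
N(t) = K/(1 + A·e^(−rt)) = 183900/(1 + 8.7353×e^(−0.69×4)).
e^(−2.76) = 0.063292; denominator = 1 + 8.7353×0.063292 = 1.5529.
N = 183900/1.5529 = 118426.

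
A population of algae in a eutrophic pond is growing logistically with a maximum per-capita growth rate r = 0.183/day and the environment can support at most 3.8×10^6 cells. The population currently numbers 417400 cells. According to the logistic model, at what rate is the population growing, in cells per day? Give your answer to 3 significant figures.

68000 cells per day

dN/dt = rN(1 − N/K) = 0.183 × 417400 × (1 − 417400/3.8×10^6).
1 − 417400/3.8×10^6 = 0.89016; dN/dt = 0.183 × 417400 × 0.89016 = 67994.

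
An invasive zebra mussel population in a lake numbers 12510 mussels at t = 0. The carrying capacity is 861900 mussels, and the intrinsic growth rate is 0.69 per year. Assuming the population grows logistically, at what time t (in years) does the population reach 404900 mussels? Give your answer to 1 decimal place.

5.9 years

A = (K − N₀)/N₀ = (861900 − 12510)/12510 = 67.897.
Solve 861900/(1 + 67.897·e^(−0.69t)) = 404900: 1 + 67.897·e^(−0.69t) = 2.1287, so e^(−0.69t) = 0.0166234.
−0.69·t = ln(0.0166234) = -4.0969, so t = 4.0969/0.69 = 5.9376.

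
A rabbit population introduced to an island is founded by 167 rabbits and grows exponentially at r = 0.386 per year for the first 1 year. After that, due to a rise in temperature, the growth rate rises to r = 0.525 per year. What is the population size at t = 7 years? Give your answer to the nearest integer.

Phase 1: N(1) = 167·e^(0.386×1) = 167·e^0.386 = 245.671.
Phase 2 runs for 7 − 1 = 6 years at r = 0.525.
N(7) = 245.671·e^(0.525×6) = 245.671·e^3.15 = 5733.

5733 rabbits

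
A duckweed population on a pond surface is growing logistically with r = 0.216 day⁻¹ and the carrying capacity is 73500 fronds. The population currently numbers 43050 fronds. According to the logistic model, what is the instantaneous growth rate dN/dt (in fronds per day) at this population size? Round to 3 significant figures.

dN/dt = rN(1 − N/K) = 0.216 × 43050 × (1 − 43050/73500).
1 − 43050/73500 = 0.41429; dN/dt = 0.216 × 43050 × 0.41429 = 3852.4.

3850 fronds per day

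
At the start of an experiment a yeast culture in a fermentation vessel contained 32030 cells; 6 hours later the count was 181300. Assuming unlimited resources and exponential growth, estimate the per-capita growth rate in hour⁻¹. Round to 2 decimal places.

0.29 per hour

From N(t) = N₀·e^(rt): e^(r·6) = 181300/32030 = 5.6603.
r·6 = ln(5.6603) = 1.7335, so r = 1.7335/6 = 0.28891.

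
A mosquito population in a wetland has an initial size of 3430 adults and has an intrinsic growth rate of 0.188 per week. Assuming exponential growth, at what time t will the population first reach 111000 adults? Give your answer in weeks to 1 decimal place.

Set N₀·e^(rt) = 111000: e^(0.188·t) = 111000/3430 = 32.362.
0.188·t = ln(32.362) = 3.477, so t = 3.477/0.188 = 18.495.

18.5 weeks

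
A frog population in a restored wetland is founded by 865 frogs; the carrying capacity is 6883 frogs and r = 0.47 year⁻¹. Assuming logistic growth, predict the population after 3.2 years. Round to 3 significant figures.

2700 frogs

A = (K − N₀)/N₀ = (6883 − 865)/865 = 6.9572.
N(t) = K/(1 + A·e^(−rt)) = 6883/(1 + 6.9572×e^(−0.47×3.2)).
e^(−1.504) = 0.22224; denominator = 1 + 6.9572×0.22224 = 2.5462.
N = 6883/2.5462 = 2703.28.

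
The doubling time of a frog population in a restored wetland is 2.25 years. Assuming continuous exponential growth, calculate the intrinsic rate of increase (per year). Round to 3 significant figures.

r = ln(2)/t_d = 0.6931/2.25 = 0.30807.

0.308 per year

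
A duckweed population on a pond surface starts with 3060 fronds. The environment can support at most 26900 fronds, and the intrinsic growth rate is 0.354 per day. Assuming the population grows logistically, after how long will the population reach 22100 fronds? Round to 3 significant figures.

A = (K − N₀)/N₀ = (26900 − 3060)/3060 = 7.7908.
Solve 26900/(1 + 7.7908·e^(−0.354t)) = 22100: 1 + 7.7908·e^(−0.354t) = 1.2172, so e^(−0.354t) = 0.0278782.
−0.354·t = ln(0.0278782) = -3.5799, so t = 3.5799/0.354 = 10.113.

10.1 days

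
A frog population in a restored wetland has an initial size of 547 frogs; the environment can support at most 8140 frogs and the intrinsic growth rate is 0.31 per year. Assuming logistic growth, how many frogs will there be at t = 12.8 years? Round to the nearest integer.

A = (K − N₀)/N₀ = (8140 − 547)/547 = 13.881.
N(t) = K/(1 + A·e^(−rt)) = 8140/(1 + 13.881×e^(−0.31×12.8)).
e^(−3.968) = 0.018911; denominator = 1 + 13.881×0.018911 = 1.2625.
N = 8140/1.2625 = 6447.47.

6447 frogs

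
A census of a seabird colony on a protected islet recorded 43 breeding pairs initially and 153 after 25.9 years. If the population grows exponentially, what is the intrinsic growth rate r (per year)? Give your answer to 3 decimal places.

0.049 per year

From N(t) = N₀·e^(rt): e^(r·25.9) = 153/43 = 3.5581.
r·25.9 = ln(3.5581) = 1.2692, so r = 1.2692/25.9 = 0.049005.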